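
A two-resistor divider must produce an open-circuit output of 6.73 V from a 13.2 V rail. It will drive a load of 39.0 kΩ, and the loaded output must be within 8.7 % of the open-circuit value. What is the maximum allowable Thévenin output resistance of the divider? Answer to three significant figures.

R_th ≤ 3.72 kΩ

Loading drop = R_th/(R_th + R_L) ≤ 0.0870, so R_th ≤ R_L · ε/(1−ε) = 39.0 kΩ × 0.0870/0.9130 = 3.72 kΩ.
(Any R1, R2 with R2/(R1+R2) = 0.510 and R1‖R2 ≤ 3.72 kΩ will meet the spec.)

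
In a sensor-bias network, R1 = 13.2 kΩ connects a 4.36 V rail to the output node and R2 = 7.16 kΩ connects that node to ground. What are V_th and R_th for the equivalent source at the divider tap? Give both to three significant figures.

V_th is the open-circuit tap voltage: 4.36 × 7.16/(13.2 + 7.16) = 1.53 V.
With the supply zeroed, R1 and R2 appear in parallel from the tap: R_th = R1‖R2 = (13.2 × 7.16)/20.36 = 4.64 kΩ.

V_th = 1.53 V, R_th = 4.64 kΩ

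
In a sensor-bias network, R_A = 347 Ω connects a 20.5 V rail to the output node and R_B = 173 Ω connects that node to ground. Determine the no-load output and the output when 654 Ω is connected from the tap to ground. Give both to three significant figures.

Unloaded: 6.82 V; loaded: 5.80 V

Open-circuit: V = 20.5 × 173/(347 + 173) = 6.82 V.
With the load, R_B becomes R_B‖R_L = 136.8 Ω, so V = 20.5 × 136.8/483.8 = 5.80 V.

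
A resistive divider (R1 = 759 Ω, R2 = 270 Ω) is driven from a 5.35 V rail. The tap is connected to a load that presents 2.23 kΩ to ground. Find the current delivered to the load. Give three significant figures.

I_L ≈ 0.578 mA

R2‖R_L = 240.8 Ω; V_out = 5.35 × 240.8/999.8 = 1.289 V.
I_L = V_out / R_L = 1.289 / 2.23 kΩ = 0.578 mA.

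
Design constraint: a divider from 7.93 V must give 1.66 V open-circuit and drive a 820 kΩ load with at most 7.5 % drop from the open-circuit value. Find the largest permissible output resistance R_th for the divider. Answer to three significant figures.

R_th ≤ 66.5 kΩ

Loading drop = R_th/(R_th + R_L) ≤ 0.0750, so R_th ≤ R_L · ε/(1−ε) = 820 kΩ × 0.0750/0.9250 = 66.5 kΩ.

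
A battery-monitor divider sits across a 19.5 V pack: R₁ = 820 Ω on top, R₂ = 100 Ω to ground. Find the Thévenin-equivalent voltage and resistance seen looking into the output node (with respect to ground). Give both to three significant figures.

V_th is the open-circuit tap voltage: 19.5 × 100/(820 + 100) = 2.12 V.
With the supply zeroed, R₁ and R₂ appear in parallel from the tap: R_th = R₁‖R₂ = (820 × 100)/920.0 = 89.1 Ω.

V_th = 2.12 V, R_th = 89.1 Ω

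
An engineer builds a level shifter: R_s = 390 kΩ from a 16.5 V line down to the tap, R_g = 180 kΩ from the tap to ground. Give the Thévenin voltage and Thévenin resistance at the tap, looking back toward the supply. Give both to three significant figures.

V_th = 5.21 V, R_th = 123 kΩ

V_th is the open-circuit tap voltage: 16.5 × 180/(390 + 180) = 5.21 V.
With the supply zeroed, R_s and R_g appear in parallel from the tap: R_th = R_s‖R_g = (390 × 180)/570.0 = 123 kΩ.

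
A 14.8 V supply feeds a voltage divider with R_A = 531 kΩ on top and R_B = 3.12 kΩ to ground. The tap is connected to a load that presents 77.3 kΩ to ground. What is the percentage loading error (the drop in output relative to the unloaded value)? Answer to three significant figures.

The divider's output (Thévenin) resistance is R_A‖R_B = 3.102 kΩ.
Fractional drop under load = R_th/(R_th + R_L) = 3.102 / (3.102 + 77.3) = 0.03858.
So the output falls by 3.86 %.

3.86 %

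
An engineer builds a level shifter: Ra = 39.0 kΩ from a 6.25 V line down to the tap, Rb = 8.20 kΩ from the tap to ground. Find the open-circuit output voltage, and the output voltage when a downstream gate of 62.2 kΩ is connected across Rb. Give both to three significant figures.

Unloaded: 1.09 V; loaded: 0.979 V

Open-circuit: V = 6.25 × 8.20/(39.0 + 8.20) = 1.09 V.
With the load, Rb becomes Rb‖R_L = 7.245 kΩ, so V = 6.25 × 7.245/46.24 = 0.979 V.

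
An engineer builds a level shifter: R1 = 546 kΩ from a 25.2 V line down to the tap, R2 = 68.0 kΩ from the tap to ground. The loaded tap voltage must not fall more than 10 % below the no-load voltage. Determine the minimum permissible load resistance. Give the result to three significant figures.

Output resistance R_th = R1‖R2 = (546 × 68.0)/614.0 = 60.47 kΩ.
The fractional drop is R_th/(R_th + R_L); requiring this ≤ 0.100 gives R_L ≥ R_th(1/0.100 − 1) = 60.47 × 9.000 = 544 kΩ.

R_L(min) ≈ 544 kΩ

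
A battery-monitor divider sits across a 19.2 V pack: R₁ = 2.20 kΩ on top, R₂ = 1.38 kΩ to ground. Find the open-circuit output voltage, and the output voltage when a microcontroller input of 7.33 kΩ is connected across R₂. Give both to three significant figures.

Unloaded: 7.40 V; loaded: 6.63 V

Open-circuit: V = 19.2 × 1.38/(2.20 + 1.38) = 7.40 V.
With the load, R₂ becomes R₂‖R_L = 1.161 kΩ, so V = 19.2 × 1.161/3.361 = 6.63 V.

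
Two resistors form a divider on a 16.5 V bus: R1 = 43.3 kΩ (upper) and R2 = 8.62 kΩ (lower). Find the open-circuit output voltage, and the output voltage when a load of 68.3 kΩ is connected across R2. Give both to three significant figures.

Open-circuit: V = 16.5 × 8.62/(43.3 + 8.62) = 2.74 V.
With the load, R2 becomes R2‖R_L = 7.654 kΩ, so V = 16.5 × 7.654/50.95 = 2.48 V.

Unloaded: 2.74 V; loaded: 2.48 V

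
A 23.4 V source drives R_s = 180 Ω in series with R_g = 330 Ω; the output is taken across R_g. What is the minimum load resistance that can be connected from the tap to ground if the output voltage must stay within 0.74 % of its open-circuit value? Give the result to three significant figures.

R_L(min) ≈ 15.6 kΩ

Output resistance R_th = R_s‖R_g = (180 × 330)/510.0 = 116.5 Ω.
The fractional drop is R_th/(R_th + R_L); requiring this ≤ 0.00740 gives R_L ≥ R_th(1/0.00740 − 1) = 116.5 × 134.1 = 15.6 kΩ.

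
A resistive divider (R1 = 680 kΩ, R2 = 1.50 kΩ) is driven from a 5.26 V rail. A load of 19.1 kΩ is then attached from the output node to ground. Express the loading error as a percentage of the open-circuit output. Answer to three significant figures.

The divider's output (Thévenin) resistance is R1‖R2 = 1.497 kΩ.
Fractional drop under load = R_th/(R_th + R_L) = 1.497 / (1.497 + 19.1) = 0.07267.
So the output falls by 7.27 %.

7.27 %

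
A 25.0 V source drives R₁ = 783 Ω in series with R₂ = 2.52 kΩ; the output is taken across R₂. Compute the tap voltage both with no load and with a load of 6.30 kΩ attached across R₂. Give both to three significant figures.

Open-circuit: V = 25.0 × 2520/(783 + 2520) = 19.1 V.
With the load, R₂ becomes R₂‖R_L = 1800 Ω, so V = 25.0 × 1800/2583 = 17.4 V.

Unloaded: 19.1 V; loaded: 17.4 V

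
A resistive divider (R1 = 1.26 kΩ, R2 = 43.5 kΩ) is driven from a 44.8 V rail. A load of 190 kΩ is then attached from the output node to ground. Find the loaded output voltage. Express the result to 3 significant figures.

V_out ≈ 43.3 V

The load sits in parallel with R2: R2‖R_L = (43.5 × 190) / (43.5 + 190) = 35.40 kΩ.
V_out = 44.8 × 35.40 / (1.26 + 35.40) = 44.8 × 35.40/36.66 = 43.3 V.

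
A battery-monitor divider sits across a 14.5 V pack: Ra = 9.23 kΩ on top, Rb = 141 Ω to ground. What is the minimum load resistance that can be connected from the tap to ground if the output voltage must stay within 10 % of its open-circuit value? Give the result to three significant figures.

Output resistance R_th = Ra‖Rb = (9230 × 141)/9371 = 138.9 Ω.
The fractional drop is R_th/(R_th + R_L); requiring this ≤ 0.100 gives R_L ≥ R_th(1/0.100 − 1) = 138.9 × 9.000 = 1.25 kΩ.

R_L(min) ≈ 1.25 kΩ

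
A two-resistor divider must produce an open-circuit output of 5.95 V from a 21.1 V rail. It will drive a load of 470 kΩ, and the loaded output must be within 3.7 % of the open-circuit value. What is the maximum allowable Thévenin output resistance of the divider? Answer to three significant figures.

Loading drop = R_th/(R_th + R_L) ≤ 0.0370, so R_th ≤ R_L · ε/(1−ε) = 470 kΩ × 0.0370/0.9630 = 18.1 kΩ.

R_th ≤ 18.1 kΩ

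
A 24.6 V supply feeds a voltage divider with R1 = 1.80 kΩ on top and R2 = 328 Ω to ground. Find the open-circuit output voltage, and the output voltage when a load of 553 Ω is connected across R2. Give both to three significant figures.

Unloaded: 3.79 V; loaded: 2.52 V

Open-circuit: V = 24.6 × 328/(1800 + 328) = 3.79 V.
With the load, R2 becomes R2‖R_L = 205.9 Ω, so V = 24.6 × 205.9/2006 = 2.52 V.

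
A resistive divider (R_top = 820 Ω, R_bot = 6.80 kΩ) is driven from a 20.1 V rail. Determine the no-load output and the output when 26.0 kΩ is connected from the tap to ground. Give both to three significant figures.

Unloaded: 17.9 V; loaded: 17.4 V

Open-circuit: V = 20.1 × 6800/(820 + 6800) = 17.9 V.
With the load, R_bot becomes R_bot‖R_L = 5390 Ω, so V = 20.1 × 5390/6210 = 17.4 V.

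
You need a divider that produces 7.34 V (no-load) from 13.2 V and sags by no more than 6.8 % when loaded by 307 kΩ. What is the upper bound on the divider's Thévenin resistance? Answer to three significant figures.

R_th ≤ 22.4 kΩ

Loading drop = R_th/(R_th + R_L) ≤ 0.0680, so R_th ≤ R_L · ε/(1−ε) = 307 kΩ × 0.0680/0.9320 = 22.4 kΩ.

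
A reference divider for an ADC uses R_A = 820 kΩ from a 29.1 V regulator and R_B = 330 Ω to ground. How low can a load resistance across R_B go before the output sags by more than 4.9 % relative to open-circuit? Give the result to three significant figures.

R_L(min) ≈ 6.40 kΩ

Output resistance R_th = R_A‖R_B = (820000 × 330)/820300 = 329.9 Ω.
The fractional drop is R_th/(R_th + R_L); requiring this ≤ 0.0490 gives R_L ≥ R_th(1/0.0490 − 1) = 329.9 × 19.41 = 6.40 kΩ.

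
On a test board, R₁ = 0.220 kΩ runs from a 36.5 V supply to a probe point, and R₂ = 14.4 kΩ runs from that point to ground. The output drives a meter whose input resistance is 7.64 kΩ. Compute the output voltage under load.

The load sits in parallel with R₂: R₂‖R_L = (14400 × 7640) / (14400 + 7640) = 4992 Ω.
V_out = 36.5 × 4992 / (220 + 4992) = 36.5 × 4992/5212 = 35.0 V.
(Unloaded it would have been 36.0 V.)

V_out ≈ 35.0 V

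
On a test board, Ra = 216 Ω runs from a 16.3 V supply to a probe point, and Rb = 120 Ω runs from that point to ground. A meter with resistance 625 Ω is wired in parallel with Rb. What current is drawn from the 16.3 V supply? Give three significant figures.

Rb‖R_L = 100.7 Ω, so the source sees Ra + Rb‖R_L = 316.7 Ω.
I = 16.3 V / 316.7 Ω = 51.5 mA.

I ≈ 51.5 mA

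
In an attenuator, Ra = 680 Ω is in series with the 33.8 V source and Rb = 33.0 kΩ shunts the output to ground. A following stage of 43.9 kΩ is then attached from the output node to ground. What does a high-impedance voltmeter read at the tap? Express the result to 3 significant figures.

The load sits in parallel with Rb: Rb‖R_L = (33000 × 43900) / (33000 + 43900) = 18840 Ω.
V_out = 33.8 × 18840 / (680 + 18840) = 33.8 × 18840/19520 = 32.6 V.

V_out ≈ 32.6 V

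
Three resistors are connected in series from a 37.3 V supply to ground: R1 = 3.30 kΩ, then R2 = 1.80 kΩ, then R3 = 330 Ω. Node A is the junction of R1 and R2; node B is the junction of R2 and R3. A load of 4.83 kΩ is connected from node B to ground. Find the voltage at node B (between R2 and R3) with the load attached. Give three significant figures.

V ≈ 2.13 V

At node B, R3 is in parallel with the load: R3‖R_L = 308.9 Ω.
Below node A the resistance is R2 + (R3‖R_L) = 2109 Ω, so V_A = 37.3 × 2109/5409 = 14.54 V.
Then V_B = V_A × (R3‖R_L)/(R2 + R3‖R_L) = 14.54 × 308.9/2109 = 2.13 V.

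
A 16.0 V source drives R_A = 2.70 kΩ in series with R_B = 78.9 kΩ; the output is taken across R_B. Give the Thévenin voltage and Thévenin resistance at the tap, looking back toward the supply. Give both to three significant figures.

V_th is the open-circuit tap voltage: 16.0 × 78.9/(2.70 + 78.9) = 15.5 V.
With the supply zeroed, R_A and R_B appear in parallel from the tap: R_th = R_A‖R_B = (2.70 × 78.9)/81.60 = 2.61 kΩ.

V_th = 15.5 V, R_th = 2.61 kΩ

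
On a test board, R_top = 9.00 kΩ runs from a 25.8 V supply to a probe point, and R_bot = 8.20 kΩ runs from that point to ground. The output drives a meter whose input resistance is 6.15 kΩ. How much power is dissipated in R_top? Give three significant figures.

P ≈ 38.3 mW

Total resistance from the source is R_top + (R_bot‖R_L) = 12.51 kΩ, so I = 25.8/12.51 kΩ = 2.062 mA.
P = I²·R_top = (2.062 mA)² × 9.00 kΩ = 38.3 mW.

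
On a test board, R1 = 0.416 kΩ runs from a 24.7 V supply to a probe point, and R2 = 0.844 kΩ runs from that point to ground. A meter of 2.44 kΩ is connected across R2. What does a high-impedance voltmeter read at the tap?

The load sits in parallel with R2: R2‖R_L = (844 × 2440) / (844 + 2440) = 627.1 Ω.
V_out = 24.7 × 627.1 / (416 + 627.1) = 24.7 × 627.1/1043 = 14.8 V.

V_out ≈ 14.8 V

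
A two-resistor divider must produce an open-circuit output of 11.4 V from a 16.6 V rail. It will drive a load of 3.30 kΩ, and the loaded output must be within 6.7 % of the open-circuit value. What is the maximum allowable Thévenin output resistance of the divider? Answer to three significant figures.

Loading drop = R_th/(R_th + R_L) ≤ 0.0670, so R_th ≤ R_L · ε/(1−ε) = 3.30 kΩ × 0.0670/0.9330 = 237 Ω.
(Any R1, R2 with R2/(R1+R2) = 0.687 and R1‖R2 ≤ 237 Ω will meet the spec.)

R_th ≤ 237 Ω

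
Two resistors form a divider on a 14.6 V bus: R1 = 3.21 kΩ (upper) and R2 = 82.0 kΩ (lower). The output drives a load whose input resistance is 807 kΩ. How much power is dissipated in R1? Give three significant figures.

P ≈ 0.113 mW

Total resistance from the source is R1 + (R2‖R_L) = 77.65 kΩ, so I = 14.6/77.65 kΩ = 0.1880 mA.
P = I²·R1 = (0.1880 mA)² × 3.21 kΩ = 0.113 mW.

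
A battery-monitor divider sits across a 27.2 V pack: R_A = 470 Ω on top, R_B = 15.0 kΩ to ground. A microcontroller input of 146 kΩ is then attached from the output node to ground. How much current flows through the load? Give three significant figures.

R_B‖R_L = 13600 Ω; V_out = 27.2 × 13600/14070 = 26.29 V.
I_L = V_out / R_L = 26.29 / 146 kΩ = 0.180 mA.

I_L ≈ 0.180 mA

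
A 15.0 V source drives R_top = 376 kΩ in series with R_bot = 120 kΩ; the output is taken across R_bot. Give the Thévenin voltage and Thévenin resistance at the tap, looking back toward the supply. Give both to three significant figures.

V_th = 3.63 V, R_th = 91.0 kΩ

V_th is the open-circuit tap voltage: 15.0 × 120/(376 + 120) = 3.63 V.
With the supply zeroed, R_top and R_bot appear in parallel from the tap: R_th = R_top‖R_bot = (376 × 120)/496.0 = 91.0 kΩ.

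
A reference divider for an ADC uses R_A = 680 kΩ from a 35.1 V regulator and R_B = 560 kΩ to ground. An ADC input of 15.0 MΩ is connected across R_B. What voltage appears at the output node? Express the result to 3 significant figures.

The load sits in parallel with R_B: R_B‖R_L = (560 × 15000) / (560 + 15000) = 539.8 kΩ.
V_out = 35.1 × 539.8 / (680 + 539.8) = 35.1 × 539.8/1220 = 15.5 V.

V_out ≈ 15.5 V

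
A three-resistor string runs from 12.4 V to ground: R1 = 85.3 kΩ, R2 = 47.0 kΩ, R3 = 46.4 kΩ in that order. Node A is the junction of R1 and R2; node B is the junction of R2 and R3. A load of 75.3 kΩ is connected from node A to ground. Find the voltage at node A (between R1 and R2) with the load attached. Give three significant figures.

Below node A the series string R2+R3 = 93.40 kΩ sits in parallel with the 75.3 kΩ load: 41.69 kΩ.
V_A = 12.4 × 41.69/(85.3 + 41.69) = 4.07 V.

V ≈ 4.07 V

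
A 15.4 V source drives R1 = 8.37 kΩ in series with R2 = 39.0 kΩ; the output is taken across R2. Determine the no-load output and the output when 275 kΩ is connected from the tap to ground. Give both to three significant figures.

Open-circuit: V = 15.4 × 39.0/(8.37 + 39.0) = 12.7 V.
With the load, R2 becomes R2‖R_L = 34.16 kΩ, so V = 15.4 × 34.16/42.53 = 12.4 V.

Unloaded: 12.7 V; loaded: 12.4 V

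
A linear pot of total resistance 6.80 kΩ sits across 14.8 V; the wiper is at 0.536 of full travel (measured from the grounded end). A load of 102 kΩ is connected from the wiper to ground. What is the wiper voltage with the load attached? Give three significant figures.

The wiper splits the pot into (1−α)R = 3.155 kΩ above and αR = 3.645 kΩ below.
Lower section ‖ load = 3.519 kΩ.
V_wiper = 14.8 × 3.519/(3.155 + 3.519) = 7.80 V.

V ≈ 7.80 V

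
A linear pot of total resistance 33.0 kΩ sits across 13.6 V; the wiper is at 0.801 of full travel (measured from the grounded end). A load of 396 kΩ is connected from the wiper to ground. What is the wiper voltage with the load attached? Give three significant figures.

The wiper splits the pot into (1−α)R = 6.567 kΩ above and αR = 26.43 kΩ below.
Lower section ‖ load = 24.78 kΩ.
V_wiper = 13.6 × 24.78/(6.567 + 24.78) = 10.8 V.

V ≈ 10.8 V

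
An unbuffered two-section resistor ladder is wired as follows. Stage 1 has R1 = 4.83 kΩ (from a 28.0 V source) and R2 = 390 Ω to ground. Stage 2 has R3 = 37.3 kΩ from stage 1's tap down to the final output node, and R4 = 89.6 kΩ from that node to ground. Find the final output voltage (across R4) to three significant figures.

V_out ≈ 1.47 V

Stage 2 presents R3+R4 = 126900 Ω as a load on stage 1's tap.
Stage 1's lower leg becomes R2‖(R3+R4) = 388.8 Ω, so V_mid = 28.0 × 388.8/5219 = 2.086 V.
Stage 2 is itself unloaded: V_out = V_mid × R4/(R3+R4) = 2.086 × 89600/126900 = 1.47 V.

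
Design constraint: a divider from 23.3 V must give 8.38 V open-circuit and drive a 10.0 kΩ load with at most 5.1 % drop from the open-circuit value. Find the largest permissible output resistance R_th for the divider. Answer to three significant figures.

Loading drop = R_th/(R_th + R_L) ≤ 0.0510, so R_th ≤ R_L · ε/(1−ε) = 10.0 kΩ × 0.0510/0.9490 = 537 Ω.
(Any R1, R2 with R2/(R1+R2) = 0.360 and R1‖R2 ≤ 537 Ω will meet the spec.)

R_th ≤ 537 Ω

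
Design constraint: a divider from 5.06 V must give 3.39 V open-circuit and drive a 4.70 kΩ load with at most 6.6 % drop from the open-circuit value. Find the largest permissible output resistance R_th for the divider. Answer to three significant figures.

R_th ≤ 332 Ω

Loading drop = R_th/(R_th + R_L) ≤ 0.0660, so R_th ≤ R_L · ε/(1−ε) = 4.70 kΩ × 0.0660/0.9340 = 332 Ω.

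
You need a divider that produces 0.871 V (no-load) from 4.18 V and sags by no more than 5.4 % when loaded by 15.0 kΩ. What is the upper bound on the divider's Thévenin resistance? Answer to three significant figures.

Loading drop = R_th/(R_th + R_L) ≤ 0.0540, so R_th ≤ R_L · ε/(1−ε) = 15.0 kΩ × 0.0540/0.9460 = 856 Ω.

R_th ≤ 856 Ω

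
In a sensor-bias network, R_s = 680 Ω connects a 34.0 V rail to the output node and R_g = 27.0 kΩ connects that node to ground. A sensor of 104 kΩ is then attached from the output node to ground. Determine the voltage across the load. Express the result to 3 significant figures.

V_out ≈ 33.0 V

The load sits in parallel with R_g: R_g‖R_L = (27000 × 104000) / (27000 + 104000) = 21440 Ω.
V_out = 34.0 × 21440 / (680 + 21440) = 34.0 × 21440/22120 = 33.0 V.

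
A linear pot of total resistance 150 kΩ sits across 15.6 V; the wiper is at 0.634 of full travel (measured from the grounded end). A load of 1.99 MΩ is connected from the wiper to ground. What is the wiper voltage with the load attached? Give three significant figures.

V ≈ 9.72 V

The wiper splits the pot into (1−α)R = 54.90 kΩ above and αR = 95.10 kΩ below.
Lower section ‖ load = 90.76 kΩ.
V_wiper = 15.6 × 90.76/(54.90 + 90.76) = 9.72 V.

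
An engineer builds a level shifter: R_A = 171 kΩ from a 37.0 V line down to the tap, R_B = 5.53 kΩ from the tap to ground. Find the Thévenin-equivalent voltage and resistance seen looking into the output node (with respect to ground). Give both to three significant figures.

V_th = 1.16 V, R_th = 5.36 kΩ

V_th is the open-circuit tap voltage: 37.0 × 5.53/(171 + 5.53) = 1.16 V.
With the supply zeroed, R_A and R_B appear in parallel from the tap: R_th = R_A‖R_B = (171 × 5.53)/176.5 = 5.36 kΩ.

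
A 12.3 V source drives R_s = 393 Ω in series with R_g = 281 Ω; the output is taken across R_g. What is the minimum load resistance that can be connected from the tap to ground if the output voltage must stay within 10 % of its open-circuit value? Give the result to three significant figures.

Output resistance R_th = R_s‖R_g = (393 × 281)/674.0 = 163.8 Ω.
The fractional drop is R_th/(R_th + R_L); requiring this ≤ 0.100 gives R_L ≥ R_th(1/0.100 − 1) = 163.8 × 9.000 = 1.47 kΩ.

R_L(min) ≈ 1.47 kΩ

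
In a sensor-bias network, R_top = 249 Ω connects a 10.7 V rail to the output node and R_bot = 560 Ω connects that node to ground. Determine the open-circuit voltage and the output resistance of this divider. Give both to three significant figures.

V_th = 7.41 V, R_th = 172 Ω

V_th is the open-circuit tap voltage: 10.7 × 560/(249 + 560) = 7.41 V.
With the supply zeroed, R_top and R_bot appear in parallel from the tap: R_th = R_top‖R_bot = (249 × 560)/809.0 = 172 Ω.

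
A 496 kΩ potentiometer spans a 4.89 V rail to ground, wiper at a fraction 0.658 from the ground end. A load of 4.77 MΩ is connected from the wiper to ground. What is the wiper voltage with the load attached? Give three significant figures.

V ≈ 3.14 V

The wiper splits the pot into (1−α)R = 169.6 kΩ above and αR = 326.4 kΩ below.
Lower section ‖ load = 305.5 kΩ.
V_wiper = 4.89 × 305.5/(169.6 + 305.5) = 3.14 V.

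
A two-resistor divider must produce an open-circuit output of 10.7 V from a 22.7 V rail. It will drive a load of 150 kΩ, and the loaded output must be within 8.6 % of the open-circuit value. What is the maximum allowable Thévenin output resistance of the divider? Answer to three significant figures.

R_th ≤ 14.1 kΩ

Loading drop = R_th/(R_th + R_L) ≤ 0.0860, so R_th ≤ R_L · ε/(1−ε) = 150 kΩ × 0.0860/0.9140 = 14.1 kΩ.
(Any R1, R2 with R2/(R1+R2) = 0.471 and R1‖R2 ≤ 14.1 kΩ will meet the spec.)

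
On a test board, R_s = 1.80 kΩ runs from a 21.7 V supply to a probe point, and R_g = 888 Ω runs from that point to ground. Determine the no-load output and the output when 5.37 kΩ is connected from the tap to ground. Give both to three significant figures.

Unloaded: 7.17 V; loaded: 6.45 V

Open-circuit: V = 21.7 × 888/(1800 + 888) = 7.17 V.
With the load, R_g becomes R_g‖R_L = 762.0 Ω, so V = 21.7 × 762.0/2562 = 6.45 V.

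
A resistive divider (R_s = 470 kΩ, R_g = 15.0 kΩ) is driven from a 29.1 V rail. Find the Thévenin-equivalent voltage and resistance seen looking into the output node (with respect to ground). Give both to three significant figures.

V_th is the open-circuit tap voltage: 29.1 × 15.0/(470 + 15.0) = 0.900 V.
With the supply zeroed, R_s and R_g appear in parallel from the tap: R_th = R_s‖R_g = (470 × 15.0)/485.0 = 14.5 kΩ.

V_th = 0.900 V, R_th = 14.5 kΩ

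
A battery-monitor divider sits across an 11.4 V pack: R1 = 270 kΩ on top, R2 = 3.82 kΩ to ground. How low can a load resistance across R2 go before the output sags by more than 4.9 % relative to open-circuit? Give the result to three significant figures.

Output resistance R_th = R1‖R2 = (270 × 3.82)/273.8 = 3.767 kΩ.
The fractional drop is R_th/(R_th + R_L); requiring this ≤ 0.0490 gives R_L ≥ R_th(1/0.0490 − 1) = 3.767 × 19.41 = 73.1 kΩ.

R_L(min) ≈ 73.1 kΩ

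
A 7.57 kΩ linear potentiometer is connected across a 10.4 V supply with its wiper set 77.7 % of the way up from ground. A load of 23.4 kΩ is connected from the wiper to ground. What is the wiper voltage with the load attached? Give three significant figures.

V ≈ 7.65 V

The wiper splits the pot into (1−α)R = 1.688 kΩ above and αR = 5.882 kΩ below.
Lower section ‖ load = 4.700 kΩ.
V_wiper = 10.4 × 4.700/(1.688 + 4.700) = 7.65 V.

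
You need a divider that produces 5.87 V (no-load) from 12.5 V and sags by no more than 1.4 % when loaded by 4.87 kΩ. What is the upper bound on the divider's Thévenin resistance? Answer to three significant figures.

Loading drop = R_th/(R_th + R_L) ≤ 0.0140, so R_th ≤ R_L · ε/(1−ε) = 4.87 kΩ × 0.0140/0.9860 = 69.1 Ω.

R_th ≤ 69.1 Ω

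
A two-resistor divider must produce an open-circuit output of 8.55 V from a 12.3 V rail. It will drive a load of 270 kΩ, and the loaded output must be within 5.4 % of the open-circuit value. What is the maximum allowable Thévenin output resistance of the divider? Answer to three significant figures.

R_th ≤ 15.4 kΩ

Loading drop = R_th/(R_th + R_L) ≤ 0.0540, so R_th ≤ R_L · ε/(1−ε) = 270 kΩ × 0.0540/0.9460 = 15.4 kΩ.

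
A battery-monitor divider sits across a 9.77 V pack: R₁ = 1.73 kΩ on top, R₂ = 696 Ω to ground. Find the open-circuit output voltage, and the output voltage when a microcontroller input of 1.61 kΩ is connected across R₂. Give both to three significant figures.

Open-circuit: V = 9.77 × 696/(1730 + 696) = 2.80 V.
With the load, R₂ becomes R₂‖R_L = 485.9 Ω, so V = 9.77 × 485.9/2216 = 2.14 V.

Unloaded: 2.80 V; loaded: 2.14 V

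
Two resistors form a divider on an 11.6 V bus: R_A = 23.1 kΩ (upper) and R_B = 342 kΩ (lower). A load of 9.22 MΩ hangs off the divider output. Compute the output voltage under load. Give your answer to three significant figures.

V_out ≈ 10.8 V

The load sits in parallel with R_B: R_B‖R_L = (342 × 9220) / (342 + 9220) = 329.8 kΩ.
V_out = 11.6 × 329.8 / (23.1 + 329.8) = 11.6 × 329.8/352.9 = 10.8 V.
(Unloaded it would have been 10.9 V.)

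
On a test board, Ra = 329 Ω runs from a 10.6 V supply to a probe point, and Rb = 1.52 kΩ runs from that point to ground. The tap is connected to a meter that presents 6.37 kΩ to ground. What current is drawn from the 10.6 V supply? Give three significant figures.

Rb‖R_L = 1227 Ω, so the source sees Ra + Rb‖R_L = 1556 Ω.
I = 10.6 V / 1556 Ω = 6.81 mA.

I ≈ 6.81 mA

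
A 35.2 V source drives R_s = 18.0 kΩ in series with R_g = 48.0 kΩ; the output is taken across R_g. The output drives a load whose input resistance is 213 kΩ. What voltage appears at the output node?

The load sits in parallel with R_g: R_g‖R_L = (48.0 × 213) / (48.0 + 213) = 39.17 kΩ.
V_out = 35.2 × 39.17 / (18.0 + 39.17) = 35.2 × 39.17/57.17 = 24.1 V.
(Unloaded it would have been 25.6 V.)

V_out ≈ 24.1 V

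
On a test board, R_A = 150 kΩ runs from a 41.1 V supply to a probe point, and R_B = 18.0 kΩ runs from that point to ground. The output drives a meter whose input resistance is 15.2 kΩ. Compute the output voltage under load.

V_out ≈ 2.14 V

The load sits in parallel with R_B: R_B‖R_L = (18.0 × 15.2) / (18.0 + 15.2) = 8.241 kΩ.
V_out = 41.1 × 8.241 / (150 + 8.241) = 41.1 × 8.241/158.2 = 2.14 V.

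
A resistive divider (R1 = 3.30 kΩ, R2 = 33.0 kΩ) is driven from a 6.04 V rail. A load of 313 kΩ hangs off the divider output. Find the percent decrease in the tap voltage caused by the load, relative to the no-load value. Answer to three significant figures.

0.949 %

The divider's output (Thévenin) resistance is R1‖R2 = 3.000 kΩ.
Fractional drop under load = R_th/(R_th + R_L) = 3.000 / (3.000 + 313) = 0.009494.
So the output falls by 0.949 %.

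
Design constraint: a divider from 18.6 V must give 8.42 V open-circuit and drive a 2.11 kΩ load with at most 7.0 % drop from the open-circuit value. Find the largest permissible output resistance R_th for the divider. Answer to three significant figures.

R_th ≤ 159 Ω

Loading drop = R_th/(R_th + R_L) ≤ 0.0700, so R_th ≤ R_L · ε/(1−ε) = 2.11 kΩ × 0.0700/0.9300 = 159 Ω.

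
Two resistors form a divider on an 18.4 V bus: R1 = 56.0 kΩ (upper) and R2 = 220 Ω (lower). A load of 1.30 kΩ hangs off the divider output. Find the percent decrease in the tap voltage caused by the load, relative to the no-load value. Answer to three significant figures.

The divider's output (Thévenin) resistance is R1‖R2 = 219.1 Ω.
Fractional drop under load = R_th/(R_th + R_L) = 219.1 / (219.1 + 1300) = 0.1443.
So the output falls by 14.4 %.

14.4 %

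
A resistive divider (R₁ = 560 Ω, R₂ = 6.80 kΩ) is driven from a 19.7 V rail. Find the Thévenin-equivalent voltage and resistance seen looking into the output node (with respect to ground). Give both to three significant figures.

V_th is the open-circuit tap voltage: 19.7 × 6800/(560 + 6800) = 18.2 V.
With the supply zeroed, R₁ and R₂ appear in parallel from the tap: R_th = R₁‖R₂ = (560 × 6800)/7360 = 517 Ω.

V_th = 18.2 V, R_th = 517 Ω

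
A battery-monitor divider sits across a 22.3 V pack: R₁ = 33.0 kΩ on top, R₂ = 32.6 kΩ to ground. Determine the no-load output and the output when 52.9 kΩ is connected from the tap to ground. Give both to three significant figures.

Unloaded: 11.1 V; loaded: 8.46 V

Open-circuit: V = 22.3 × 32.6/(33.0 + 32.6) = 11.1 V.
With the load, R₂ becomes R₂‖R_L = 20.17 kΩ, so V = 22.3 × 20.17/53.17 = 8.46 V.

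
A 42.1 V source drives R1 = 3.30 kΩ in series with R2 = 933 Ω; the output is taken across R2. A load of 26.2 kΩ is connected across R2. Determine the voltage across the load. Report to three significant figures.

V_out ≈ 9.03 V

The load sits in parallel with R2: R2‖R_L = (933 × 26200) / (933 + 26200) = 900.9 Ω.
V_out = 42.1 × 900.9 / (3300 + 900.9) = 42.1 × 900.9/4201 = 9.03 V.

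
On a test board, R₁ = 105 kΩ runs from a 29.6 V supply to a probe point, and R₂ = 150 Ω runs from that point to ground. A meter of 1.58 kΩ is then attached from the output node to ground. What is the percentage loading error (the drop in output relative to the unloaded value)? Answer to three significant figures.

Unloaded V = 29.6 × 150/105200 = 0.042225 V.
Loaded: R₂‖R_L = 137.0 Ω, giving V = 29.6 × 137.0/105100 = 0.038569 V.
Drop = (0.042225 − 0.038569) / 0.042225 = 8.66 %.

8.66 %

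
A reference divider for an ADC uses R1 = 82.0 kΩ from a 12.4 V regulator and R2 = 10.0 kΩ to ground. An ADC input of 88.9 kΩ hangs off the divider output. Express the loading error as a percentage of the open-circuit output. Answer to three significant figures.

The divider's output (Thévenin) resistance is R1‖R2 = 8.913 kΩ.
Fractional drop under load = R_th/(R_th + R_L) = 8.913 / (8.913 + 88.9) = 0.09112.
So the output falls by 9.11 %.

9.11 %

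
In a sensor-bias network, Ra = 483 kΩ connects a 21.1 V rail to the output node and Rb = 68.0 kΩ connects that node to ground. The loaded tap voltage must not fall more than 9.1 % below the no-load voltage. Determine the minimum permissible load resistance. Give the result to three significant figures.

R_L(min) ≈ 595 kΩ

Output resistance R_th = Ra‖Rb = (483 × 68.0)/551.0 = 59.61 kΩ.
The fractional drop is R_th/(R_th + R_L); requiring this ≤ 0.0910 gives R_L ≥ R_th(1/0.0910 − 1) = 59.61 × 9.989 = 595 kΩ.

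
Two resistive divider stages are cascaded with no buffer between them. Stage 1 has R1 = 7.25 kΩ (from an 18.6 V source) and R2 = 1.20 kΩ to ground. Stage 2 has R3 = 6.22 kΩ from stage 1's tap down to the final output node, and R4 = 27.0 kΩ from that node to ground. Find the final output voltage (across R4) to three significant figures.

V_out ≈ 2.08 V

Stage 2 presents R3+R4 = 33.22 kΩ as a load on stage 1's tap.
Stage 1's lower leg becomes R2‖(R3+R4) = 1.158 kΩ, so V_mid = 18.6 × 1.158/8.408 = 2.562 V.
Stage 2 is itself unloaded: V_out = V_mid × R4/(R3+R4) = 2.562 × 27.0/33.22 = 2.08 V.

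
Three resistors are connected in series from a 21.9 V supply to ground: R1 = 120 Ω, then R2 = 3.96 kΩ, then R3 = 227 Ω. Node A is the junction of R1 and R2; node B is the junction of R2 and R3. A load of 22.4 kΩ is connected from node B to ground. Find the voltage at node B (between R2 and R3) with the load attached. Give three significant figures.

At node B, R3 is in parallel with the load: R3‖R_L = 224.7 Ω.
Below node A the resistance is R2 + (R3‖R_L) = 4185 Ω, so V_A = 21.9 × 4185/4305 = 21.29 V.
Then V_B = V_A × (R3‖R_L)/(R2 + R3‖R_L) = 21.29 × 224.7/4185 = 1.14 V.

V ≈ 1.14 V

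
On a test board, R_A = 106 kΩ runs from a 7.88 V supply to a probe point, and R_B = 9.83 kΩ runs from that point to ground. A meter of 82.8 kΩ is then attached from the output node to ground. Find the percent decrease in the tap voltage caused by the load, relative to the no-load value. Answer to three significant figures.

The divider's output (Thévenin) resistance is R_A‖R_B = 8.996 kΩ.
Fractional drop under load = R_th/(R_th + R_L) = 8.996 / (8.996 + 82.8) = 0.09800.
So the output falls by 9.80 %.

9.80 %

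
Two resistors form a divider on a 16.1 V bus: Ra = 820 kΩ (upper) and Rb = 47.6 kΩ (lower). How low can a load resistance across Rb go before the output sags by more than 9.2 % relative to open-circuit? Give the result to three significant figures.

Output resistance R_th = Ra‖Rb = (820 × 47.6)/867.6 = 44.99 kΩ.
The fractional drop is R_th/(R_th + R_L); requiring this ≤ 0.0920 gives R_L ≥ R_th(1/0.0920 − 1) = 44.99 × 9.870 = 444 kΩ.

R_L(min) ≈ 444 kΩ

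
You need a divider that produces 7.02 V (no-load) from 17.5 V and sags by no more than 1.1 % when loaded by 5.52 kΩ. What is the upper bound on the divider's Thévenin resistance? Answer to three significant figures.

R_th ≤ 61.4 Ω

Loading drop = R_th/(R_th + R_L) ≤ 0.0110, so R_th ≤ R_L · ε/(1−ε) = 5.52 kΩ × 0.0110/0.9890 = 61.4 Ω.
(Any R1, R2 with R2/(R1+R2) = 0.401 and R1‖R2 ≤ 61.4 Ω will meet the spec.)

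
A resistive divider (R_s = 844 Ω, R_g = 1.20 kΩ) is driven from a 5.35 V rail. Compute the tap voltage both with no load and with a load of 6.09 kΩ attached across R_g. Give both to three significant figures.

Open-circuit: V = 5.35 × 1200/(844 + 1200) = 3.14 V.
With the load, R_g becomes R_g‖R_L = 1002 Ω, so V = 5.35 × 1002/1846 = 2.90 V.

Unloaded: 3.14 V; loaded: 2.90 V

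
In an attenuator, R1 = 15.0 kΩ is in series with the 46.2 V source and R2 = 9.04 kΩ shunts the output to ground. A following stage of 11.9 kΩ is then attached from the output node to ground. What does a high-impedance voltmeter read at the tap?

V_out ≈ 11.8 V

The load sits in parallel with R2: R2‖R_L = (9.04 × 11.9) / (9.04 + 11.9) = 5.137 kΩ.
V_out = 46.2 × 5.137 / (15.0 + 5.137) = 46.2 × 5.137/20.14 = 11.8 V.
(Unloaded it would have been 17.4 V.)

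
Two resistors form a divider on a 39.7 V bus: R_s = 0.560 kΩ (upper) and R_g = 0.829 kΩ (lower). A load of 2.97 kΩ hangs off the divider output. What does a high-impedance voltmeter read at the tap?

V_out ≈ 21.3 V

The load sits in parallel with R_g: R_g‖R_L = (829 × 2970) / (829 + 2970) = 648.1 Ω.
V_out = 39.7 × 648.1 / (560 + 648.1) = 39.7 × 648.1/1208 = 21.3 V.
(Unloaded it would have been 23.7 V.)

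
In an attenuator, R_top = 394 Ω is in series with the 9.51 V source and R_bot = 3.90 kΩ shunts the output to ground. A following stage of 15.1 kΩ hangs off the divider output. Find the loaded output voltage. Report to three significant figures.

V_out ≈ 8.44 V

The load sits in parallel with R_bot: R_bot‖R_L = (3900 × 15100) / (3900 + 15100) = 3099 Ω.
V_out = 9.51 × 3099 / (394 + 3099) = 9.51 × 3099/3493 = 8.44 V.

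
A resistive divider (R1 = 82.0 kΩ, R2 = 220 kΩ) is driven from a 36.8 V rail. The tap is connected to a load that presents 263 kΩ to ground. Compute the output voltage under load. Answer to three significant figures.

The load sits in parallel with R2: R2‖R_L = (220 × 263) / (220 + 263) = 119.8 kΩ.
V_out = 36.8 × 119.8 / (82.0 + 119.8) = 36.8 × 119.8/201.8 = 21.8 V.

V_out ≈ 21.8 V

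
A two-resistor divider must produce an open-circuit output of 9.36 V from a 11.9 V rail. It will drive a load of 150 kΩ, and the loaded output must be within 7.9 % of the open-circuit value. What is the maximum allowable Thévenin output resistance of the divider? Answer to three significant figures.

Loading drop = R_th/(R_th + R_L) ≤ 0.0790, so R_th ≤ R_L · ε/(1−ε) = 150 kΩ × 0.0790/0.9210 = 12.9 kΩ.
(Any R1, R2 with R2/(R1+R2) = 0.787 and R1‖R2 ≤ 12.9 kΩ will meet the spec.)

R_th ≤ 12.9 kΩ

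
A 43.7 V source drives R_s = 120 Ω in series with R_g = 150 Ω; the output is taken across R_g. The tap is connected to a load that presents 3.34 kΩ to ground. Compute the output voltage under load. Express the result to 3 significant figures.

The load sits in parallel with R_g: R_g‖R_L = (150 × 3340) / (150 + 3340) = 143.6 Ω.
V_out = 43.7 × 143.6 / (120 + 143.6) = 43.7 × 143.6/263.6 = 23.8 V.

V_out ≈ 23.8 V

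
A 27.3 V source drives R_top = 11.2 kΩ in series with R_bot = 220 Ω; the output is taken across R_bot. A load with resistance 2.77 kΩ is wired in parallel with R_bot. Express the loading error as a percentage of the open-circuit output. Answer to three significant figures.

The divider's output (Thévenin) resistance is R_top‖R_bot = 215.8 Ω.
Fractional drop under load = R_th/(R_th + R_L) = 215.8 / (215.8 + 2770) = 0.07226.
So the output falls by 7.23 %.

7.23 %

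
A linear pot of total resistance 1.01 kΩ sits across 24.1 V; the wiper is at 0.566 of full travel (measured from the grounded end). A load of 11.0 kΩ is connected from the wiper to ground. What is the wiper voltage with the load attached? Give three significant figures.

The wiper splits the pot into (1−α)R = 438.3 Ω above and αR = 571.7 Ω below.
Lower section ‖ load = 543.4 Ω.
V_wiper = 24.1 × 543.4/(438.3 + 543.4) = 13.3 V.

V ≈ 13.3 V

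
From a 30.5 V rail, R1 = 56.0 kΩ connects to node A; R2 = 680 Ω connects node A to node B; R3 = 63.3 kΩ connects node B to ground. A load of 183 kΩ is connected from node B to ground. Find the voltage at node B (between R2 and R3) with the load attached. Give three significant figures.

V ≈ 13.8 V

At node B, R3 is in parallel with the load: R3‖R_L = 47030 Ω.
Below node A the resistance is R2 + (R3‖R_L) = 47710 Ω, so V_A = 30.5 × 47710/103700 = 14.03 V.
Then V_B = V_A × (R3‖R_L)/(R2 + R3‖R_L) = 14.03 × 47030/47710 = 13.8 V.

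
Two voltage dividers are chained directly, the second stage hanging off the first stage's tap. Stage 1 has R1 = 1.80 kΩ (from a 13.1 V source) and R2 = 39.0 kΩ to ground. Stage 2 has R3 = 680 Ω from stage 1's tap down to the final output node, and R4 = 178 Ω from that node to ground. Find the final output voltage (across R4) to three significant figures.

V_out ≈ 0.864 V

Stage 2 presents R3+R4 = 858.0 Ω as a load on stage 1's tap.
Stage 1's lower leg becomes R2‖(R3+R4) = 839.5 Ω, so V_mid = 13.1 × 839.5/2640 = 4.167 V.
Stage 2 is itself unloaded: V_out = V_mid × R4/(R3+R4) = 4.167 × 178/858.0 = 0.864 V.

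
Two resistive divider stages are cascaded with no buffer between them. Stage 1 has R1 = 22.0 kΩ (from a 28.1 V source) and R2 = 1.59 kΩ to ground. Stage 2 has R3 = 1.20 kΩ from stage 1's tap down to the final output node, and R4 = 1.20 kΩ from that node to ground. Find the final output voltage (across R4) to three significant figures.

Stage 2 presents R3+R4 = 2.400 kΩ as a load on stage 1's tap.
Stage 1's lower leg becomes R2‖(R3+R4) = 0.9564 kΩ, so V_mid = 28.1 × 0.9564/22.96 = 1.171 V.
Stage 2 is itself unloaded: V_out = V_mid × R4/(R3+R4) = 1.171 × 1.20/2.400 = 0.585 V.

V_out ≈ 0.585 V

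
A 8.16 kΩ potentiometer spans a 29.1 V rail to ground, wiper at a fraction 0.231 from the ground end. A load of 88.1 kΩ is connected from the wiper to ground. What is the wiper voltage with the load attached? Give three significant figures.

V ≈ 6.61 V

The wiper splits the pot into (1−α)R = 6.275 kΩ above and αR = 1.885 kΩ below.
Lower section ‖ load = 1.845 kΩ.
V_wiper = 29.1 × 1.845/(6.275 + 1.845) = 6.61 V.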